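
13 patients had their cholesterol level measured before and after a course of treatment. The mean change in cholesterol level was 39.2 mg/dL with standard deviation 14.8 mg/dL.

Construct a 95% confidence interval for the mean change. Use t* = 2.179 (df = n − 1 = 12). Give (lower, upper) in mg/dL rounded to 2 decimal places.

(30.26, 48.14)

This is a matched-pairs design, so SE = s_d/√n = 14.8/√13 = 4.1048.
Margin = 2.179 × 4.1048 = 8.9444; the interval is 39.2 ± 8.9444 = (30.26, 48.14).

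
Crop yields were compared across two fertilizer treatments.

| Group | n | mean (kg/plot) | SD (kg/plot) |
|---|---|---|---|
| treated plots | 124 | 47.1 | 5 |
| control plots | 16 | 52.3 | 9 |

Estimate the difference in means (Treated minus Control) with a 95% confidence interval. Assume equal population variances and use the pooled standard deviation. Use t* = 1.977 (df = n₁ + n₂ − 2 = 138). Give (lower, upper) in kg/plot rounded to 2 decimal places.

(-8.13, -2.27)

s_p = √[((n₁−1)s₁² + (n₂−1)s₂²)/(n₁+n₂−2)] = √[(123·5² + 15·9²)/138] = 5.5756.
SE = 5.5756·√(1/124 + 1/16) = 1.4811.
With t* = 1.977, margin = 1.977 × 1.4811 = 2.9281.
x̄₁ − x̄₂ = 47.1 − 52.3 = -5.2000; interval -5.2000 ± 2.9281 = (-8.13, -2.27).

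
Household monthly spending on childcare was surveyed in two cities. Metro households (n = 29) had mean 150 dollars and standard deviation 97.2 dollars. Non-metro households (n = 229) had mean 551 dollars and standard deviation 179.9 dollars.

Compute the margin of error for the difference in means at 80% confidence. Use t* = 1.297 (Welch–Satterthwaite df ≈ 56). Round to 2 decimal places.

SE₁ = s₁/√n₁ = 97.2/√29 = 18.0496; SE₂ = 179.9/√229 = 11.8881.
Independent samples, unequal variances: SE_diff = √(SE₁² + SE₂²) = √(325.78806016 + 141.32692161) = 21.6128.
t* = 1.297, so margin of error = 1.297 × 21.6128 = 28.0318.

28.03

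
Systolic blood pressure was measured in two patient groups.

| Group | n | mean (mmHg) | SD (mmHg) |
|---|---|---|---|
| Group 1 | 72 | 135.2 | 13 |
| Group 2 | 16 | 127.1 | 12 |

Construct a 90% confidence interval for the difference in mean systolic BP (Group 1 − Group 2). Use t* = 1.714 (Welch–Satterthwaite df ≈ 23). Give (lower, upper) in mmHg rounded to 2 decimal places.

Per-group SEs: s₁/√n₁ = 13/√72 = 1.5321, s₂/√n₂ = 12/√16 = 3.0000.
Unpooled SE of the difference: √(2.34733041 + 9.0) = 3.3686.
Margin of error = t* · SE = 1.714 × 3.3686 = 5.7738.
x̄₁ − x̄₂ = 135.2 − 127.1 = 8.1000.
CI: 8.1000 ± 5.7738 = (2.33, 13.87).

(2.33, 13.87)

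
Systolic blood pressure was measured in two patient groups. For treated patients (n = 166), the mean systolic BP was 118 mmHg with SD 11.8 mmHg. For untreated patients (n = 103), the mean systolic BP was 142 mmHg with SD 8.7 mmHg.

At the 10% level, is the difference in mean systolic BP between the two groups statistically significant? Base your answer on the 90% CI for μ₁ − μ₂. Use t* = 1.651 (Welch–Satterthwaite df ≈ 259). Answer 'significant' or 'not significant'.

Per-group SEs: s₁/√n₁ = 11.8/√166 = 0.9159, s₂/√n₂ = 8.7/√103 = 0.8572.
Unpooled SE of the difference: √(0.83887281 + 0.73479184) = 1.2545.
Margin of error = t* · SE = 1.651 × 1.2545 = 2.0712.
x̄₁ − x̄₂ = 118 − 142 = -24.0000.
CI: -24.0000 ± 2.0712 = (-26.0712, -21.9288).
The interval (-26.0712, -21.9288) does not contain 0, so the difference is significant.

significant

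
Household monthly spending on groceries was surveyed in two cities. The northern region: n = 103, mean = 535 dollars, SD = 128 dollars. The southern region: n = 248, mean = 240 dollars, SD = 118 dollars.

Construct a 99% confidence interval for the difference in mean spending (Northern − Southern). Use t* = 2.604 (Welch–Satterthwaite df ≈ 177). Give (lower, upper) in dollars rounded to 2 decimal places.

Standard errors of each mean: 128/√103 = 12.6122 and 118/√248 = 7.4930.
SE(x̄₁ − x̄₂) = √(12.6122² + 7.4930²) = 14.6701 for independent samples with unequal variances.
With t* = 2.604, the margin is 2.604 × 14.6701 = 38.2009.
x̄₁ − x̄₂ = 535 − 240 = 295.0000; the interval is 295.0000 ± 38.2009 = (256.80, 333.20).

(256.80, 333.20)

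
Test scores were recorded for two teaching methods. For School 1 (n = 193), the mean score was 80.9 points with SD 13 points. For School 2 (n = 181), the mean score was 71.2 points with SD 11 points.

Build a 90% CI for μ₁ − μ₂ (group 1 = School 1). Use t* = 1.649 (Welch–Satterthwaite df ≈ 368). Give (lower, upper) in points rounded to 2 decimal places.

SE₁ = s₁/√n₁ = 13/√193 = 0.9358; SE₂ = 11/√181 = 0.8176.
Independent samples, unequal variances: SE_diff = √(SE₁² + SE₂²) = √(0.87572164 + 0.66846976) = 1.2427.
t* = 1.649, so margin of error = 1.649 × 1.2427 = 2.0492.
Difference in means = 80.9 − 71.2 = 9.7000.
9.7000 ± 2.0492 → (7.65, 11.75).

(7.65, 11.75)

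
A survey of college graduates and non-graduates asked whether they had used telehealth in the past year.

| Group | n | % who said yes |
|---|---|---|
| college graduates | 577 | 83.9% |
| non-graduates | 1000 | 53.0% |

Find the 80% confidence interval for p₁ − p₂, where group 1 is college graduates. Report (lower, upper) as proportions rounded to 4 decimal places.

SE₁ = √(p̂₁(1−p̂₁)/n₁) = √(0.8390·0.1610/577) = 0.01530; SE₂ = √(0.5300·0.4700/1000) = 0.01578.
Independent samples: SE of the difference = √(SE₁² + SE₂²) = √(0.00023409 + 0.0002490084) = 0.02198.
z* for 80% confidence is 1.282, so the margin of error is 1.282 × 0.02198 = 0.02818.
Point estimate p̂₁ − p̂₂ = 0.8390 − 0.5300 = 0.3090.
0.3090 ± 0.02818 → (0.2808, 0.3372).

(0.2808, 0.3372)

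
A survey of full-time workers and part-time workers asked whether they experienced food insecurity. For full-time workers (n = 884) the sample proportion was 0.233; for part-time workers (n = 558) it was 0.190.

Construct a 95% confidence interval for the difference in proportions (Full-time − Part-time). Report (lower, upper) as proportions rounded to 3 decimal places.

The two standard errors are √(0.2330×0.7670/884) = 0.01422 and √(0.1900×0.8100/558) = 0.01661.
Because the samples are independent, SE_diff = √(0.01422² + 0.01661²) = 0.02187.
Using z* = 1.960 for 95%, ME = 1.960 × 0.02187 = 0.04287.
p̂₁ − p̂₂ = 0.0430; interval 0.0430 ± 0.04287 gives (0.000, 0.086).

(0.000, 0.086)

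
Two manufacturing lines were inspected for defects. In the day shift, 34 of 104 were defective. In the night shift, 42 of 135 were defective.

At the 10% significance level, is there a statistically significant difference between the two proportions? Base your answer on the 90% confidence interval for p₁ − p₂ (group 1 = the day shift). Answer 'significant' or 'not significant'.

not significant

Sample proportions: 34/104 = 0.3269, 42/135 = 0.3111.
Each SE is √(p̂(1−p̂)/n): √(0.3269·0.6731/104) = 0.04600 and √(0.3111·0.6889/135) = 0.03984.
SE(p̂₁ − p̂₂) = √(SE₁² + SE₂²) = √(0.002116 + 0.0015872256) = 0.06085, since the two samples are independent.
At 90% confidence z* = 1.645; margin = 1.645 × 0.06085 = 0.10010.
The difference is 0.3269 − 0.3111 = 0.0158, so the interval is 0.0158 ± 0.10010 = (-0.08430, 0.11590).
The interval (-0.08430, 0.11590) contains 0, so the difference is not significant.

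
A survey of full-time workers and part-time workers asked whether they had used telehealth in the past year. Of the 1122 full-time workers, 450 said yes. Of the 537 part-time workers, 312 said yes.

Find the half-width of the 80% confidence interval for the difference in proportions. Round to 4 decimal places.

0.0331

p̂₁ = 450/1122 = 0.4011 and p̂₂ = 312/537 = 0.5810.
SE₁ = √(p̂₁(1−p̂₁)/n₁) = √(0.4011·0.5989/1122) = 0.01463; SE₂ = √(0.5810·0.4190/537) = 0.02129.
Independent samples: SE of the difference = √(SE₁² + SE₂²) = √(0.0002140369 + 0.0004532641) = 0.02583.
z* for 80% confidence is 1.282, so the margin of error is 1.282 × 0.02583 = 0.03311.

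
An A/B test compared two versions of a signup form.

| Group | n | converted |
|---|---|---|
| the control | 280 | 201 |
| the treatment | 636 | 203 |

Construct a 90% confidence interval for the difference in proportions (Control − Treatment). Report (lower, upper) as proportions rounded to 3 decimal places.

p̂₁ = 201/280 = 0.7179 and p̂₂ = 203/636 = 0.3192.
SE₁ = √(p̂₁(1−p̂₁)/n₁) = √(0.7179·0.2821/280) = 0.02689; SE₂ = √(0.3192·0.6808/636) = 0.01848.
Independent samples: SE of the difference = √(SE₁² + SE₂²) = √(0.0007230721 + 0.0003415104) = 0.03263.
z* for 90% confidence is 1.645, so the margin of error is 1.645 × 0.03263 = 0.05368.
Point estimate p̂₁ − p̂₂ = 0.7179 − 0.3192 = 0.3987.
0.3987 ± 0.05368 → (0.345, 0.452).

(0.345, 0.452)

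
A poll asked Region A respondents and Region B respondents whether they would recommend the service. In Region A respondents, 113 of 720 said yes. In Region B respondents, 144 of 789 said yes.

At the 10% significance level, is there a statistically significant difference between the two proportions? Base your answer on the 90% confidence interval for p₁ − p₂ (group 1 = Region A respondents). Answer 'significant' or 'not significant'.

not significant

Sample proportions: 113/720 = 0.1569, 144/789 = 0.1825.
Each SE is √(p̂(1−p̂)/n): √(0.1569·0.8431/720) = 0.01355 and √(0.1825·0.8175/789) = 0.01375.
SE(p̂₁ − p̂₂) = √(SE₁² + SE₂²) = √(0.0001836025 + 0.0001890625) = 0.01930, since the two samples are independent.
At 90% confidence z* = 1.645; margin = 1.645 × 0.01930 = 0.03175.
The difference is 0.1569 − 0.1825 = -0.0256, so the interval is -0.0256 ± 0.03175 = (-0.05735, 0.00615).
The interval (-0.05735, 0.00615) contains 0, so the difference is not significant.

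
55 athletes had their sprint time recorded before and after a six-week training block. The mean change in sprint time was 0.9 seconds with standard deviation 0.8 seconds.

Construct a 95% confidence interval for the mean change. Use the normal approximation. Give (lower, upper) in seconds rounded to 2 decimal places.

(0.69, 1.11)

Paired design: SE = s_d/√n = 0.8/√55 = 0.1079.
z* = 1.960; margin of error = 1.960 × 0.1079 = 0.2115.
0.9 ± 0.2115 → (0.69, 1.11).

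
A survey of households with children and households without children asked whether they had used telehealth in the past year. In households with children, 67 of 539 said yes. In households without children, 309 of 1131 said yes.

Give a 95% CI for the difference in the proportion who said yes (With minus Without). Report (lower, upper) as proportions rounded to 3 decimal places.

(-0.187, -0.111)

First, p̂₁ = 67/539 = 0.1243; p̂₂ = 309/1131 = 0.2732.
The two standard errors are √(0.1243×0.8757/539) = 0.01421 and √(0.2732×0.7268/1131) = 0.01325.
Because the samples are independent, SE_diff = √(0.01421² + 0.01325²) = 0.01943.
Using z* = 1.960 for 95%, ME = 1.960 × 0.01943 = 0.03808.
p̂₁ − p̂₂ = -0.1489; interval -0.1489 ± 0.03808 gives (-0.187, -0.111).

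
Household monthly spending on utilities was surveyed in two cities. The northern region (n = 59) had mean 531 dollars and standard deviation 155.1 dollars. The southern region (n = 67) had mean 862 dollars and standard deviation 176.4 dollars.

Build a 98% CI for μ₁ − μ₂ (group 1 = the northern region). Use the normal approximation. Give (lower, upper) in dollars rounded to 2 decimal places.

(-399.69, -262.31)

SE₁ = s₁/√n₁ = 155.1/√59 = 20.1923; SE₂ = 176.4/√67 = 21.5507.
Independent samples, unequal variances: SE_diff = √(SE₁² + SE₂²) = √(407.72897929 + 464.43267049) = 29.5324.
z* = 2.326, so margin of error = 2.326 × 29.5324 = 68.6924.
Difference in means = 531 − 862 = -331.0000.
-331.0000 ± 68.6924 → (-399.69, -262.31).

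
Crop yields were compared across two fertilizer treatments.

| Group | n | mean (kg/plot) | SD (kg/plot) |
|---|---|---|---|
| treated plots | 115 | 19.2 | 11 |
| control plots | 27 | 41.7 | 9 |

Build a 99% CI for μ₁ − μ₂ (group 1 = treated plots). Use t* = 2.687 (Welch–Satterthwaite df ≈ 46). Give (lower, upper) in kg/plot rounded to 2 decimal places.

Per-group SEs: s₁/√n₁ = 11/√115 = 1.0258, s₂/√n₂ = 9/√27 = 1.7321.
Unpooled SE of the difference: √(1.05226564 + 3.00017041) = 2.0131.
Margin of error = t* · SE = 2.687 × 2.0131 = 5.4092.
x̄₁ − x̄₂ = 19.2 − 41.7 = -22.5000.
CI: -22.5000 ± 5.4092 = (-27.91, -17.09).

(-27.91, -17.09)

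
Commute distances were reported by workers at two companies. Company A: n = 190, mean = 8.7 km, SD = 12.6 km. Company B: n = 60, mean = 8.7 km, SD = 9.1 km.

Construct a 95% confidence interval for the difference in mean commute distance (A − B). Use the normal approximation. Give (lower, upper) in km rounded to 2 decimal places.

(-2.92, 2.92)

Standard errors of each mean: 12.6/√190 = 0.9141 and 9.1/√60 = 1.1748.
SE(x̄₁ − x̄₂) = √(0.9141² + 1.1748²) = 1.4885 for independent samples with unequal variances.
With z* = 1.960, the margin is 1.960 × 1.4885 = 2.9175.
x̄₁ − x̄₂ = 8.7 − 8.7 = 0.0000; the interval is 0.0000 ± 2.9175 = (-2.92, 2.92).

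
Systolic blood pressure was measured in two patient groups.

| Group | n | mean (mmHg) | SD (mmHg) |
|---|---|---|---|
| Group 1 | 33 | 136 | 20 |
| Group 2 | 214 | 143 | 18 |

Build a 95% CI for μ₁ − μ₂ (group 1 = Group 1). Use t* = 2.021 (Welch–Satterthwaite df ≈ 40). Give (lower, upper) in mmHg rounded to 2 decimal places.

(-14.46, 0.46)

Standard errors of each mean: 20/√33 = 3.4816 and 18/√214 = 1.2305.
SE(x̄₁ − x̄₂) = √(3.4816² + 1.2305²) = 3.6927 for independent samples with unequal variances.
With t* = 2.021, the margin is 2.021 × 3.6927 = 7.4629.
x̄₁ − x̄₂ = 136 − 143 = -7.0000; the interval is -7.0000 ± 7.4629 = (-14.46, 0.46).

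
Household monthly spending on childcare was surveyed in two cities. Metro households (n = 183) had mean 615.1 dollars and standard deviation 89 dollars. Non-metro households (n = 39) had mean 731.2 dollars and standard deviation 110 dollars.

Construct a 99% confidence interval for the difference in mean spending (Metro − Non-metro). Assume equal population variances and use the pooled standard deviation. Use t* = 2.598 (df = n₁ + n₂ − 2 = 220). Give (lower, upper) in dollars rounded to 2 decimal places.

Pooled variance s_p² = [182·89² + 38·110²] / (183+39−2) = 8642.8273, so s_p = 92.9668.
SE_diff = s_p·√(1/n₁ + 1/n₂) = 92.9668·√(1/183 + 1/39) = 16.3963.
t* = 2.598; margin = 2.598 × 16.3963 = 42.5976.
Difference = 615.1 − 731.2 = -116.1000.
-116.1000 ± 42.5976 → (-158.70, -73.50).

(-158.70, -73.50)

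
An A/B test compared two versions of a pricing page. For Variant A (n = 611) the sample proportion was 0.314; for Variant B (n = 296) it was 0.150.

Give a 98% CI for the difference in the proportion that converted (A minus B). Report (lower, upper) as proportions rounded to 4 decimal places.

(0.0989, 0.2291)

Each SE is √(p̂(1−p̂)/n): √(0.3140·0.6860/611) = 0.01878 and √(0.1500·0.8500/296) = 0.02075.
SE(p̂₁ − p̂₂) = √(SE₁² + SE₂²) = √(0.0003526884 + 0.0004305625) = 0.02799, since the two samples are independent.
At 98% confidence z* = 2.326; margin = 2.326 × 0.02799 = 0.06510.
The difference is 0.3140 − 0.1500 = 0.1640, so the interval is 0.1640 ± 0.06510 = (0.0989, 0.2291).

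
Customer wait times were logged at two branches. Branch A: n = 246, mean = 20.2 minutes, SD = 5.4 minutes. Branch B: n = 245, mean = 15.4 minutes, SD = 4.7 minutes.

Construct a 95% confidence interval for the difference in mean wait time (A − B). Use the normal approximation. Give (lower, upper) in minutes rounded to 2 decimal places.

Standard errors of each mean: 5.4/√246 = 0.3443 and 4.7/√245 = 0.3003.
SE(x̄₁ − x̄₂) = √(0.3443² + 0.3003²) = 0.4569 for independent samples with unequal variances.
With z* = 1.960, the margin is 1.960 × 0.4569 = 0.8955.
x̄₁ − x̄₂ = 20.2 − 15.4 = 4.8000; the interval is 4.8000 ± 0.8955 = (3.90, 5.70).

(3.90, 5.70)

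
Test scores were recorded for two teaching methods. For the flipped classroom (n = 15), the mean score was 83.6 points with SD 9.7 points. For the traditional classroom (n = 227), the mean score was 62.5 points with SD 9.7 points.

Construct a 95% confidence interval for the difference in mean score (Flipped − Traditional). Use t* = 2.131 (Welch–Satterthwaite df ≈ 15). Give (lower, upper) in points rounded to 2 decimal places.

(15.59, 26.61)

SE₁ = s₁/√n₁ = 9.7/√15 = 2.5045; SE₂ = 9.7/√227 = 0.6438.
Independent samples, unequal variances: SE_diff = √(SE₁² + SE₂²) = √(6.27252025 + 0.41447844) = 2.5859.
t* = 2.131, so margin of error = 2.131 × 2.5859 = 5.5106.
Difference in means = 83.6 − 62.5 = 21.1000.
21.1000 ± 5.5106 → (15.59, 26.61).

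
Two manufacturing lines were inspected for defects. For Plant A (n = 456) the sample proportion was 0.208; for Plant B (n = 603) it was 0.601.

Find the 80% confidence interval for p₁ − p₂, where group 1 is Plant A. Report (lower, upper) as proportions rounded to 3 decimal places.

(-0.428, -0.358)

SE₁ = √(p̂₁(1−p̂₁)/n₁) = √(0.2080·0.7920/456) = 0.01901; SE₂ = √(0.6010·0.3990/603) = 0.01994.
Independent samples: SE of the difference = √(SE₁² + SE₂²) = √(0.0003613801 + 0.0003976036) = 0.02755.
z* for 80% confidence is 1.282, so the margin of error is 1.282 × 0.02755 = 0.03532.
Point estimate p̂₁ − p̂₂ = 0.2080 − 0.6010 = -0.3930.
-0.3930 ± 0.03532 → (-0.428, -0.358).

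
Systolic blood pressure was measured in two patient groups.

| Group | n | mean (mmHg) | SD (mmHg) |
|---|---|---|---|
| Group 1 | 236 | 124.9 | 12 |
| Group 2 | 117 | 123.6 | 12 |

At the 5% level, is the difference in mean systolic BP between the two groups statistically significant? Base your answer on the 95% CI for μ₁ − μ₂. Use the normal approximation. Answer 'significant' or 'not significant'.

Per-group SEs: s₁/√n₁ = 12/√236 = 0.7811, s₂/√n₂ = 12/√117 = 1.1094.
Unpooled SE of the difference: √(0.61011721 + 1.23076836) = 1.3568.
Margin of error = z* · SE = 1.960 × 1.3568 = 2.6593.
x̄₁ − x̄₂ = 124.9 − 123.6 = 1.3000.
CI: 1.3000 ± 2.6593 = (-1.3593, 3.9593).
The interval (-1.3593, 3.9593) contains 0, so the difference is not significant.

not significant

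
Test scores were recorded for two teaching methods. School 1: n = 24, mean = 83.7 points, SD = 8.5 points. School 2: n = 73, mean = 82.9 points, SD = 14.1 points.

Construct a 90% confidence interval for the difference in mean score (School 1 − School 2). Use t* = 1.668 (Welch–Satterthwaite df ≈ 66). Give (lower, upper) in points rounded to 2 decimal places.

Standard errors of each mean: 8.5/√24 = 1.7351 and 14.1/√73 = 1.6503.
SE(x̄₁ − x̄₂) = √(1.7351² + 1.6503²) = 2.3946 for independent samples with unequal variances.
With t* = 1.668, the margin is 1.668 × 2.3946 = 3.9942.
x̄₁ − x̄₂ = 83.7 − 82.9 = 0.8000; the interval is 0.8000 ± 3.9942 = (-3.19, 4.79).

(-3.19, 4.79)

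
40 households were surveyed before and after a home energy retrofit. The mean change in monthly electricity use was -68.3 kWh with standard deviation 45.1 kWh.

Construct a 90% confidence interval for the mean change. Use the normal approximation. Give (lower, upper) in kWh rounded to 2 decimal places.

Paired design: SE = s_d/√n = 45.1/√40 = 7.1309.
z* = 1.645; margin of error = 1.645 × 7.1309 = 11.7303.
-68.3 ± 11.7303 → (-80.03, -56.57).

(-80.03, -56.57)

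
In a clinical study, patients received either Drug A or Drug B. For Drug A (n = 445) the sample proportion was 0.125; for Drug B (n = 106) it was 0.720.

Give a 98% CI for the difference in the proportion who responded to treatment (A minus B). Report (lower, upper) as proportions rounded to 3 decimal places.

(-0.703, -0.487)

Each SE is √(p̂(1−p̂)/n): √(0.1250·0.8750/445) = 0.01568 and √(0.7200·0.2800/106) = 0.04361.
SE(p̂₁ − p̂₂) = √(SE₁² + SE₂²) = √(0.0002458624 + 0.0019018321) = 0.04634, since the two samples are independent.
At 98% confidence z* = 2.326; margin = 2.326 × 0.04634 = 0.10779.
The difference is 0.1250 − 0.7200 = -0.5950, so the interval is -0.5950 ± 0.10779 = (-0.703, -0.487).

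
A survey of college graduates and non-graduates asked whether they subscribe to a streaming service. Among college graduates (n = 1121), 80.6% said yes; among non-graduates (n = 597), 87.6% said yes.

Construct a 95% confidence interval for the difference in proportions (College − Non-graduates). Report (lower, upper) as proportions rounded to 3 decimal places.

(-0.105, -0.035)

Each SE is √(p̂(1−p̂)/n): √(0.8060·0.1940/1121) = 0.01181 and √(0.8760·0.1240/597) = 0.01349.
SE(p̂₁ − p̂₂) = √(SE₁² + SE₂²) = √(0.0001394761 + 0.0001819801) = 0.01793, since the two samples are independent.
At 95% confidence z* = 1.960; margin = 1.960 × 0.01793 = 0.03514.
The difference is 0.8060 − 0.8760 = -0.0700, so the interval is -0.0700 ± 0.03514 = (-0.105, -0.035).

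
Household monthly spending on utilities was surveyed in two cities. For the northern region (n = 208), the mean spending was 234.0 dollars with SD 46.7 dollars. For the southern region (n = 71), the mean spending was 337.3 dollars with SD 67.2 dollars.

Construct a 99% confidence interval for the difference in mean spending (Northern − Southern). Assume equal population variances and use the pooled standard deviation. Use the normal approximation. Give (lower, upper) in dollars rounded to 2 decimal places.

(-121.94, -84.66)

Pooled variance s_p² = [207·46.7² + 70·67.2²] / (208+71−2) = 2770.9496, so s_p = 52.6398.
SE_diff = s_p·√(1/n₁ + 1/n₂) = 52.6398·√(1/208 + 1/71) = 7.2353.
z* = 2.576; margin = 2.576 × 7.2353 = 18.6381.
Difference = 234.0 − 337.3 = -103.3000.
-103.3000 ± 18.6381 → (-121.94, -84.66).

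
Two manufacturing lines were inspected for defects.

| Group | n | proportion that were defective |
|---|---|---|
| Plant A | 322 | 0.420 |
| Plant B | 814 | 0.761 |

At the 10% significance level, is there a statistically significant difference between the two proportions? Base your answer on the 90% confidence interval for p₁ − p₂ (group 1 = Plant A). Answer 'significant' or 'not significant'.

SE₁ = √(p̂₁(1−p̂₁)/n₁) = √(0.4200·0.5800/322) = 0.02750; SE₂ = √(0.7610·0.2390/814) = 0.01495.
Independent samples: SE of the difference = √(SE₁² + SE₂²) = √(0.00075625 + 0.0002235025) = 0.03130.
z* for 90% confidence is 1.645, so the margin of error is 1.645 × 0.03130 = 0.05149.
Point estimate p̂₁ − p̂₂ = 0.4200 − 0.7610 = -0.3410.
-0.3410 ± 0.05149 → (-0.39249, -0.28951).
The interval (-0.39249, -0.28951) does not contain 0, so the difference is significant.

significant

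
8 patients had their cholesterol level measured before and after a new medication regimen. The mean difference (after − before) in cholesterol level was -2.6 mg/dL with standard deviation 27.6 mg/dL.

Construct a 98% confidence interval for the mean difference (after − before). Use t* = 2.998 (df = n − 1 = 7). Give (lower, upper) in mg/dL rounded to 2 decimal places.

(-31.85, 26.65)

Paired design: SE = s_d/√n = 27.6/√8 = 9.7581.
t* = 2.998; margin of error = 2.998 × 9.7581 = 29.2548.
-2.6 ± 29.2548 → (-31.85, 26.65).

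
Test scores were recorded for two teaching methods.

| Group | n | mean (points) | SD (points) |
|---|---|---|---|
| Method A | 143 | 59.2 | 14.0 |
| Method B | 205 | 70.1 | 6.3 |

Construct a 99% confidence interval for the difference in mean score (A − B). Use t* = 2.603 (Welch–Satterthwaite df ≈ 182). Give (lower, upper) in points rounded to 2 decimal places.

Per-group SEs: s₁/√n₁ = 14.0/√143 = 1.1707, s₂/√n₂ = 6.3/√205 = 0.4400.
Unpooled SE of the difference: √(1.37053849 + 0.1936) = 1.2507.
Margin of error = t* · SE = 2.603 × 1.2507 = 3.2556.
x̄₁ − x̄₂ = 59.2 − 70.1 = -10.9000.
CI: -10.9000 ± 3.2556 = (-14.16, -7.64).

(-14.16, -7.64)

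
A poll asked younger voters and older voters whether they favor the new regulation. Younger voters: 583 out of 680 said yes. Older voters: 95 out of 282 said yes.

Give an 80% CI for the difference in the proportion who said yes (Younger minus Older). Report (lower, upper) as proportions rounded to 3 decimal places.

(0.481, 0.560)

First, p̂₁ = 583/680 = 0.8574; p̂₂ = 95/282 = 0.3369.
The two standard errors are √(0.8574×0.1426/680) = 0.01341 and √(0.3369×0.6631/282) = 0.02815.
Because the samples are independent, SE_diff = √(0.01341² + 0.02815²) = 0.03118.
Using z* = 1.282 for 80%, ME = 1.282 × 0.03118 = 0.03997.
p̂₁ − p̂₂ = 0.5205; interval 0.5205 ± 0.03997 gives (0.481, 0.560).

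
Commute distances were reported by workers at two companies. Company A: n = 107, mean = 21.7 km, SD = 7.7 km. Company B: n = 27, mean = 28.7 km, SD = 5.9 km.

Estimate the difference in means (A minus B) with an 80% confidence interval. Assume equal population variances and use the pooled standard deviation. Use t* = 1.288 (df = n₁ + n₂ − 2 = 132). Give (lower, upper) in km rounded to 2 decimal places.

s_p = √[((n₁−1)s₁² + (n₂−1)s₂²)/(n₁+n₂−2)] = √[(106·7.7² + 26·5.9²)/132] = 7.3803.
SE = 7.3803·√(1/107 + 1/27) = 1.5895.
With t* = 1.288, margin = 1.288 × 1.5895 = 2.0473.
x̄₁ − x̄₂ = 21.7 − 28.7 = -7.0000; interval -7.0000 ± 2.0473 = (-9.05, -4.95).

(-9.05, -4.95)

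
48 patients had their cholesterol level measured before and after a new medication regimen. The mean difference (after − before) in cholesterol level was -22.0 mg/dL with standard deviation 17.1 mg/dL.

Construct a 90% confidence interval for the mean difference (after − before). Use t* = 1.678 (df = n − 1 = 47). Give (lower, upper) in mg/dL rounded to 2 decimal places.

(-26.14, -17.86)

This is a matched-pairs design, so SE = s_d/√n = 17.1/√48 = 2.4682.
Margin = 1.678 × 2.4682 = 4.1416; the interval is -22.0 ± 4.1416 = (-26.14, -17.86).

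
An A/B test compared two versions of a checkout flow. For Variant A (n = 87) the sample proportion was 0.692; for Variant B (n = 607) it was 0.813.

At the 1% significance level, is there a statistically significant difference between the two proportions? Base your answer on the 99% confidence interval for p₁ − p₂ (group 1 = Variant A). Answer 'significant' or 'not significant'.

not significant

Each SE is √(p̂(1−p̂)/n): √(0.6920·0.3080/87) = 0.04950 and √(0.8130·0.1870/607) = 0.01583.
SE(p̂₁ − p̂₂) = √(SE₁² + SE₂²) = √(0.00245025 + 0.0002505889) = 0.05197, since the two samples are independent.
At 99% confidence z* = 2.576; margin = 2.576 × 0.05197 = 0.13387.
The difference is 0.6920 − 0.8130 = -0.1210, so the interval is -0.1210 ± 0.13387 = (-0.25487, 0.01287).
The interval (-0.25487, 0.01287) contains 0, so the difference is not significant.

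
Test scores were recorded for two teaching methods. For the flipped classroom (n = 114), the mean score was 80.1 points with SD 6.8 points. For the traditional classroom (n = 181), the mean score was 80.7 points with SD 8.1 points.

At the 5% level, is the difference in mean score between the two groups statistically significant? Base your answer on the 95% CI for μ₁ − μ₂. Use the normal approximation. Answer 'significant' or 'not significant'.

not significant

Standard errors of each mean: 6.8/√114 = 0.6369 and 8.1/√181 = 0.6021.
SE(x̄₁ − x̄₂) = √(0.6369² + 0.6021²) = 0.8765 for independent samples with unequal variances.
With z* = 1.960, the margin is 1.960 × 0.8765 = 1.7179.
x̄₁ − x̄₂ = 80.1 − 80.7 = -0.6000; the interval is -0.6000 ± 1.7179 = (-2.3179, 1.1179).
The interval (-2.3179, 1.1179) contains 0, so the difference is not significant.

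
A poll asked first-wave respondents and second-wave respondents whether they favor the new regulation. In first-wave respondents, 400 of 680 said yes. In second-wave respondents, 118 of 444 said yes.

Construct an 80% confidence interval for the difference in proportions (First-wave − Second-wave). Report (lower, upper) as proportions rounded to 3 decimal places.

First, p̂₁ = 400/680 = 0.5882; p̂₂ = 118/444 = 0.2658.
The two standard errors are √(0.5882×0.4118/680) = 0.01887 and √(0.2658×0.7342/444) = 0.02096.
Because the samples are independent, SE_diff = √(0.01887² + 0.02096²) = 0.02820.
Using z* = 1.282 for 80%, ME = 1.282 × 0.02820 = 0.03615.
p̂₁ − p̂₂ = 0.3224; interval 0.3224 ± 0.03615 gives (0.286, 0.359).

(0.286, 0.359)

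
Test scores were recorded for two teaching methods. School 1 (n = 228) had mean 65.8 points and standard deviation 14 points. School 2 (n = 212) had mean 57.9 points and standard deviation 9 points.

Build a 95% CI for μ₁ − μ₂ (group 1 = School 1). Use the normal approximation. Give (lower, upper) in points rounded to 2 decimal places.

Standard errors of each mean: 14/√228 = 0.9272 and 9/√212 = 0.6181.
SE(x̄₁ − x̄₂) = √(0.9272² + 0.6181²) = 1.1143 for independent samples with unequal variances.
With z* = 1.960, the margin is 1.960 × 1.1143 = 2.1840.
x̄₁ − x̄₂ = 65.8 − 57.9 = 7.9000; the interval is 7.9000 ± 2.1840 = (5.72, 10.08).

(5.72, 10.08)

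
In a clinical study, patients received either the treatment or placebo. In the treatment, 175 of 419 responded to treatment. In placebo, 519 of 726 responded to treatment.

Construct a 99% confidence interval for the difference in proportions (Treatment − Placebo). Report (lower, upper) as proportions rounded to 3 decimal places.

(-0.373, -0.222)

First, p̂₁ = 175/419 = 0.4177; p̂₂ = 519/726 = 0.7149.
The two standard errors are √(0.4177×0.5823/419) = 0.02409 and √(0.7149×0.2851/726) = 0.01676.
Because the samples are independent, SE_diff = √(0.02409² + 0.01676²) = 0.02935.
Using z* = 2.576 for 99%, ME = 2.576 × 0.02935 = 0.07561.
p̂₁ − p̂₂ = -0.2972; interval -0.2972 ± 0.07561 gives (-0.373, -0.222).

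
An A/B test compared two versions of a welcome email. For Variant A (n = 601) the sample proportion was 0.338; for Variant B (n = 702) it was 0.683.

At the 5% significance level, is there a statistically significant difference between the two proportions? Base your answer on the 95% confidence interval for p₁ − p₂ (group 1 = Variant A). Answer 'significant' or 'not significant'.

Each SE is √(p̂(1−p̂)/n): √(0.3380·0.6620/601) = 0.01930 and √(0.6830·0.3170/702) = 0.01756.
SE(p̂₁ − p̂₂) = √(SE₁² + SE₂²) = √(0.00037249 + 0.0003083536) = 0.02609, since the two samples are independent.
At 95% confidence z* = 1.960; margin = 1.960 × 0.02609 = 0.05114.
The difference is 0.3380 − 0.6830 = -0.3450, so the interval is -0.3450 ± 0.05114 = (-0.39614, -0.29386).
The interval (-0.39614, -0.29386) does not contain 0, so the difference is significant.

significant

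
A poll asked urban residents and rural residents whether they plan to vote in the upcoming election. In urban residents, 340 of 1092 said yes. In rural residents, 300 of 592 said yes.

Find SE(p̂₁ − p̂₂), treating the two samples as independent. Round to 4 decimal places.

Sample proportions: 340/1092 = 0.3114, 300/592 = 0.5068.
Each SE is √(p̂(1−p̂)/n): √(0.3114·0.6886/1092) = 0.01401 and √(0.5068·0.4932/592) = 0.02055.
SE(p̂₁ − p̂₂) = √(SE₁² + SE₂²) = √(0.0001962801 + 0.0004223025) = 0.02487, since the two samples are independent.

0.0249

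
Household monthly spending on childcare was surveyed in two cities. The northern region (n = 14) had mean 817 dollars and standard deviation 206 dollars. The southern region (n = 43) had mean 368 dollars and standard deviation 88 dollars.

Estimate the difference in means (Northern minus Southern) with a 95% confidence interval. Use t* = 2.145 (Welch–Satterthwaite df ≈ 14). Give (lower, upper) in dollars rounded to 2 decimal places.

(327.45, 570.55)

SE₁ = s₁/√n₁ = 206/√14 = 55.0558; SE₂ = 88/√43 = 13.4199.
Independent samples, unequal variances: SE_diff = √(SE₁² + SE₂²) = √(3031.14111364 + 180.09371601) = 56.6678.
t* = 2.145, so margin of error = 2.145 × 56.6678 = 121.5524.
Difference in means = 817 − 368 = 449.0000.
449.0000 ± 121.5524 → (327.45, 570.55).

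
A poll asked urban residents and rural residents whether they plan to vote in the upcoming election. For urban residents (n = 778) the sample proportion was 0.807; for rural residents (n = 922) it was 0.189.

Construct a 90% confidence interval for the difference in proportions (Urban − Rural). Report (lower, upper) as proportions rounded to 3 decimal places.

The two standard errors are √(0.8070×0.1930/778) = 0.01415 and √(0.1890×0.8110/922) = 0.01289.
Because the samples are independent, SE_diff = √(0.01415² + 0.01289²) = 0.01914.
Using z* = 1.645 for 90%, ME = 1.645 × 0.01914 = 0.03149.
p̂₁ − p̂₂ = 0.6180; interval 0.6180 ± 0.03149 gives (0.587, 0.649).

(0.587, 0.649)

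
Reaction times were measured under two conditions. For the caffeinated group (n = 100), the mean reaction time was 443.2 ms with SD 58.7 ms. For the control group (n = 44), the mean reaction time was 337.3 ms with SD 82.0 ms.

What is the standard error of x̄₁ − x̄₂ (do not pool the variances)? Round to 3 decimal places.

13.685

Standard errors of each mean: 58.7/√100 = 5.8700 and 82.0/√44 = 12.3620.
SE(x̄₁ − x̄₂) = √(5.8700² + 12.3620²) = 13.6849 for independent samples with unequal variances.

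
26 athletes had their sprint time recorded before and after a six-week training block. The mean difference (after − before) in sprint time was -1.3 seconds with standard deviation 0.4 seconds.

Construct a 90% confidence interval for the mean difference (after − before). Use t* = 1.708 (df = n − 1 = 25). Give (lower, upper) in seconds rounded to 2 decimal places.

Paired design: SE = s_d/√n = 0.4/√26 = 0.0784.
t* = 1.708; margin of error = 1.708 × 0.0784 = 0.1339.
-1.3 ± 0.1339 → (-1.43, -1.17).

(-1.43, -1.17)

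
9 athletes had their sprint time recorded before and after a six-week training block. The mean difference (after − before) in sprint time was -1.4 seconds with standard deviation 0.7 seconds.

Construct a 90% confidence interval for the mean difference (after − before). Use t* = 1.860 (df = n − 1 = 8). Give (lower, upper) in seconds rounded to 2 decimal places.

(-1.83, -0.97)

Paired design: SE = s_d/√n = 0.7/√9 = 0.2333.
t* = 1.860; margin of error = 1.860 × 0.2333 = 0.4339.
-1.4 ± 0.4339 → (-1.83, -0.97).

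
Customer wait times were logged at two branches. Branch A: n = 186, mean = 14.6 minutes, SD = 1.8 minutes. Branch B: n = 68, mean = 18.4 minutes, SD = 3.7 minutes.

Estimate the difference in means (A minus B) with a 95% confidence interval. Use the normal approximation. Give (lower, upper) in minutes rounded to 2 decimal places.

Per-group SEs: s₁/√n₁ = 1.8/√186 = 0.1320, s₂/√n₂ = 3.7/√68 = 0.4487.
Unpooled SE of the difference: √(0.017424 + 0.20133169) = 0.4677.
Margin of error = z* · SE = 1.960 × 0.4677 = 0.9167.
x̄₁ − x̄₂ = 14.6 − 18.4 = -3.8000.
CI: -3.8000 ± 0.9167 = (-4.72, -2.88).

(-4.72, -2.88)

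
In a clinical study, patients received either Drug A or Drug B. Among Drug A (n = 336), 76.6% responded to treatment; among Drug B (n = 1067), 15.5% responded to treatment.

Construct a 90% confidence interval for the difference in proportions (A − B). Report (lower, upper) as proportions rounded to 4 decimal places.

Each SE is √(p̂(1−p̂)/n): √(0.7660·0.2340/336) = 0.02310 and √(0.1550·0.8450/1067) = 0.01108.
SE(p̂₁ − p̂₂) = √(SE₁² + SE₂²) = √(0.00053361 + 0.0001227664) = 0.02562, since the two samples are independent.
At 90% confidence z* = 1.645; margin = 1.645 × 0.02562 = 0.04214.
The difference is 0.7660 − 0.1550 = 0.6110, so the interval is 0.6110 ± 0.04214 = (0.5689, 0.6531).

(0.5689, 0.6531)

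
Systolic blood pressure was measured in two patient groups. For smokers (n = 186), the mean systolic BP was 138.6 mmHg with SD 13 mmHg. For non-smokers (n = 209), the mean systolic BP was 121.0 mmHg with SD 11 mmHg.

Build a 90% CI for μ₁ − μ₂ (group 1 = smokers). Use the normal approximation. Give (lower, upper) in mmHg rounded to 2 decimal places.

(15.59, 19.61)

Standard errors of each mean: 13/√186 = 0.9532 and 11/√209 = 0.7609.
SE(x̄₁ − x̄₂) = √(0.9532² + 0.7609²) = 1.2197 for independent samples with unequal variances.
With z* = 1.645, the margin is 1.645 × 1.2197 = 2.0064.
x̄₁ − x̄₂ = 138.6 − 121.0 = 17.6000; the interval is 17.6000 ± 2.0064 = (15.59, 19.61).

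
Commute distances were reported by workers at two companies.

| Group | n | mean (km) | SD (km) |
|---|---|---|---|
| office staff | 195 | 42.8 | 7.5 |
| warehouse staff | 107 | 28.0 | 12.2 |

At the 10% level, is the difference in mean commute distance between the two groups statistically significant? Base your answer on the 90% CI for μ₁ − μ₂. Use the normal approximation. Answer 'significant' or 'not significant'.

significant

Per-group SEs: s₁/√n₁ = 7.5/√195 = 0.5371, s₂/√n₂ = 12.2/√107 = 1.1794.
Unpooled SE of the difference: √(0.28847641 + 1.39098436) = 1.2959.
Margin of error = z* · SE = 1.645 × 1.2959 = 2.1318.
x̄₁ − x̄₂ = 42.8 − 28.0 = 14.8000.
CI: 14.8000 ± 2.1318 = (12.6682, 16.9318).
The interval (12.6682, 16.9318) does not contain 0, so the difference is significant.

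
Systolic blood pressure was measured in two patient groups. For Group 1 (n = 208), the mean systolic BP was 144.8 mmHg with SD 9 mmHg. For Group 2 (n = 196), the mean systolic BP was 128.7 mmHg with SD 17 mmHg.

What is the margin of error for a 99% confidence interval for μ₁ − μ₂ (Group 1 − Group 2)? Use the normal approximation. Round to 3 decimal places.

3.517

Per-group SEs: s₁/√n₁ = 9/√208 = 0.6240, s₂/√n₂ = 17/√196 = 1.2143.
Unpooled SE of the difference: √(0.389376 + 1.47452449) = 1.3652.
Margin of error = z* · SE = 2.576 × 1.3652 = 3.5168.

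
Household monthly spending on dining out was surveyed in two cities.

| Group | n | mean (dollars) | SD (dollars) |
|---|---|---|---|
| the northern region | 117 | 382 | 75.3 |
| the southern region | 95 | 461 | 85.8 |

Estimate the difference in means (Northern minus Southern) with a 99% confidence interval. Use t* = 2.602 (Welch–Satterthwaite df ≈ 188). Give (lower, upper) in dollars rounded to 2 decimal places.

(-108.20, -49.80)

SE₁ = s₁/√n₁ = 75.3/√117 = 6.9615; SE₂ = 85.8/√95 = 8.8029.
Independent samples, unequal variances: SE_diff = √(SE₁² + SE₂²) = √(48.46248225 + 77.49104841) = 11.2229.
t* = 2.602, so margin of error = 2.602 × 11.2229 = 29.2020.
Difference in means = 382 − 461 = -79.0000.
-79.0000 ± 29.2020 → (-108.20, -49.80).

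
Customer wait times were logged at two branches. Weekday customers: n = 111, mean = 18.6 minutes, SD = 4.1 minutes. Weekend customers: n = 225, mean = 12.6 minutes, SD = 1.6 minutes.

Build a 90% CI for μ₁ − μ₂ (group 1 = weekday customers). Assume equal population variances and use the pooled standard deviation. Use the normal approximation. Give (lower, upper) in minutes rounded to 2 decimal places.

(5.49, 6.51)

Pooled variance s_p² = [110·4.1² + 224·1.6²] / (111+225−2) = 7.2531, so s_p = 2.6932.
SE_diff = s_p·√(1/n₁ + 1/n₂) = 2.6932·√(1/111 + 1/225) = 0.3124.
z* = 1.645; margin = 1.645 × 0.3124 = 0.5139.
Difference = 18.6 − 12.6 = 6.0000.
6.0000 ± 0.5139 → (5.49, 6.51).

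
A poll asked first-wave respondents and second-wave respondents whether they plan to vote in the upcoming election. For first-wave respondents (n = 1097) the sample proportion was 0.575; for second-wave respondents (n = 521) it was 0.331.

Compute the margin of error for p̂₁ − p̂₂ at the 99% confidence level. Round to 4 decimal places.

Each SE is √(p̂(1−p̂)/n): √(0.5750·0.4250/1097) = 0.01493 and √(0.3310·0.6690/521) = 0.02062.
SE(p̂₁ − p̂₂) = √(SE₁² + SE₂²) = √(0.0002229049 + 0.0004251844) = 0.02546, since the two samples are independent.
At 99% confidence z* = 2.576; margin = 2.576 × 0.02546 = 0.06558.

0.0656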